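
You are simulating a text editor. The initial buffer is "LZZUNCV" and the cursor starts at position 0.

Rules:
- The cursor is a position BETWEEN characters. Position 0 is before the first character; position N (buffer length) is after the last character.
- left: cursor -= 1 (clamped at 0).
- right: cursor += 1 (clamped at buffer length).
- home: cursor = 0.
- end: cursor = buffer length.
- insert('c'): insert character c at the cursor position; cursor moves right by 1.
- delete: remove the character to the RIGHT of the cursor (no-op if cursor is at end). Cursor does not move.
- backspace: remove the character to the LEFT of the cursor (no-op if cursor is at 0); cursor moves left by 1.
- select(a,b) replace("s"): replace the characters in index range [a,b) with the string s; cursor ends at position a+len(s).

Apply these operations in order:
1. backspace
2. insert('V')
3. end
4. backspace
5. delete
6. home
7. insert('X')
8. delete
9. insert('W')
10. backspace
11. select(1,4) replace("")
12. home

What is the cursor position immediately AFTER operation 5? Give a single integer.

Answer: 7

Derivation:
After op 1 (backspace): buf='LZZUNCV' cursor=0
After op 2 (insert('V')): buf='VLZZUNCV' cursor=1
After op 3 (end): buf='VLZZUNCV' cursor=8
After op 4 (backspace): buf='VLZZUNC' cursor=7
After op 5 (delete): buf='VLZZUNC' cursor=7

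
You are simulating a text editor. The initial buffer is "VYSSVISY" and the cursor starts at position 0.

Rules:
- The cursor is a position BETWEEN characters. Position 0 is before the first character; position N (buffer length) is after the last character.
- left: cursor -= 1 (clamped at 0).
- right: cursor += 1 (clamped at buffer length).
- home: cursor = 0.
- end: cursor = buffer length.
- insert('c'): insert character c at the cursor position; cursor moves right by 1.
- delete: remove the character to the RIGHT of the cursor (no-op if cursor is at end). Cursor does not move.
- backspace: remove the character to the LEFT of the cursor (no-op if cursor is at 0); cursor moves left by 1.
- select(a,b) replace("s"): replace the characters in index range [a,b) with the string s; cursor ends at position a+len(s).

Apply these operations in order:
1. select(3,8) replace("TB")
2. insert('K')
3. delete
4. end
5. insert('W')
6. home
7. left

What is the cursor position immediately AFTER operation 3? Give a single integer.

After op 1 (select(3,8) replace("TB")): buf='VYSTB' cursor=5
After op 2 (insert('K')): buf='VYSTBK' cursor=6
After op 3 (delete): buf='VYSTBK' cursor=6

Answer: 6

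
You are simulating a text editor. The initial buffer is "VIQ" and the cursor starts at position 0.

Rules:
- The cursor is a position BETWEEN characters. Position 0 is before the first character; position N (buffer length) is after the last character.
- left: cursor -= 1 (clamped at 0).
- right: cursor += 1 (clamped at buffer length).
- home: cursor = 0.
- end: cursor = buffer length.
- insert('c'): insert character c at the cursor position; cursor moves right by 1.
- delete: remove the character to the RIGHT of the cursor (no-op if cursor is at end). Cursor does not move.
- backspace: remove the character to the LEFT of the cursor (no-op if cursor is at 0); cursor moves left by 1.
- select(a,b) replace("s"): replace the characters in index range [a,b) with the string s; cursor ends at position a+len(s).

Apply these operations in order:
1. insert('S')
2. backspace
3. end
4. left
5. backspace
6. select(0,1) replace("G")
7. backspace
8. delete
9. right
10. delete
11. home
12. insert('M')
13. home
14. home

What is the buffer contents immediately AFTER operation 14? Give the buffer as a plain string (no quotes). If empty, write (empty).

Answer: M

Derivation:
After op 1 (insert('S')): buf='SVIQ' cursor=1
After op 2 (backspace): buf='VIQ' cursor=0
After op 3 (end): buf='VIQ' cursor=3
After op 4 (left): buf='VIQ' cursor=2
After op 5 (backspace): buf='VQ' cursor=1
After op 6 (select(0,1) replace("G")): buf='GQ' cursor=1
After op 7 (backspace): buf='Q' cursor=0
After op 8 (delete): buf='(empty)' cursor=0
After op 9 (right): buf='(empty)' cursor=0
After op 10 (delete): buf='(empty)' cursor=0
After op 11 (home): buf='(empty)' cursor=0
After op 12 (insert('M')): buf='M' cursor=1
After op 13 (home): buf='M' cursor=0
After op 14 (home): buf='M' cursor=0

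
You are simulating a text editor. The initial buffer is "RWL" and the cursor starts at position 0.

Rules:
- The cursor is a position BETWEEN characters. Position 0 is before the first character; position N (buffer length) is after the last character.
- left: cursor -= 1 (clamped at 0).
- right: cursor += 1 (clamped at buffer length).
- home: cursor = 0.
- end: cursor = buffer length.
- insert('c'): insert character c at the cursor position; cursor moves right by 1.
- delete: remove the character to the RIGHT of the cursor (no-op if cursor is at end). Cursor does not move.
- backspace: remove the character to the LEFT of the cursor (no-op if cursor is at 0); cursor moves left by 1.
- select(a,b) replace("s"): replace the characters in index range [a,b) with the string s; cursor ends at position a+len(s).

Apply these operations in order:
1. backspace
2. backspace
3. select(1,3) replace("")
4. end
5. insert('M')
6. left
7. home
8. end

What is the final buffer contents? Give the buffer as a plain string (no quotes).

Answer: RM

Derivation:
After op 1 (backspace): buf='RWL' cursor=0
After op 2 (backspace): buf='RWL' cursor=0
After op 3 (select(1,3) replace("")): buf='R' cursor=1
After op 4 (end): buf='R' cursor=1
After op 5 (insert('M')): buf='RM' cursor=2
After op 6 (left): buf='RM' cursor=1
After op 7 (home): buf='RM' cursor=0
After op 8 (end): buf='RM' cursor=2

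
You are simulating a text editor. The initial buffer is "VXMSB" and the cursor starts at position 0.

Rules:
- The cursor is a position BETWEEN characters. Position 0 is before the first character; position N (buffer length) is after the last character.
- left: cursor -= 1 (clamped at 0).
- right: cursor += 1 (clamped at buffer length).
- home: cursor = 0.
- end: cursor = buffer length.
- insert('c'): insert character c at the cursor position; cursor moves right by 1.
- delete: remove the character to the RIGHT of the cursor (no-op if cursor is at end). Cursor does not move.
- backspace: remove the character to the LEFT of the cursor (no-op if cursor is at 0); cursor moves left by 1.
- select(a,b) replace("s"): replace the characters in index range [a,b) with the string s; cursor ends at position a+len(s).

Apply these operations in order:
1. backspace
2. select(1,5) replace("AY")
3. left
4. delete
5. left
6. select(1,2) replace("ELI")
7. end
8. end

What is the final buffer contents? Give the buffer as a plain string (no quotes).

Answer: VELI

Derivation:
After op 1 (backspace): buf='VXMSB' cursor=0
After op 2 (select(1,5) replace("AY")): buf='VAY' cursor=3
After op 3 (left): buf='VAY' cursor=2
After op 4 (delete): buf='VA' cursor=2
After op 5 (left): buf='VA' cursor=1
After op 6 (select(1,2) replace("ELI")): buf='VELI' cursor=4
After op 7 (end): buf='VELI' cursor=4
After op 8 (end): buf='VELI' cursor=4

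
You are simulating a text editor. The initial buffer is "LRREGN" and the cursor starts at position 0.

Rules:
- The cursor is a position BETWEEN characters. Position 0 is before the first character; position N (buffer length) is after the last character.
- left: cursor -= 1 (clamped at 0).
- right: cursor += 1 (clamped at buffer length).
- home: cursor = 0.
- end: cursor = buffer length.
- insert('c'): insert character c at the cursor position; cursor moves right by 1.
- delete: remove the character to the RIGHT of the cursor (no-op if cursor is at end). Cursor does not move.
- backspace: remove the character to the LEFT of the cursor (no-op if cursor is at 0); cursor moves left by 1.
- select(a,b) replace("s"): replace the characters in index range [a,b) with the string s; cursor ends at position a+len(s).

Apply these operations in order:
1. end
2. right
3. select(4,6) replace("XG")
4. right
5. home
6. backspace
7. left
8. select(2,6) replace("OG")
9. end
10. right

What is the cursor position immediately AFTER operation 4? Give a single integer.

Answer: 6

Derivation:
After op 1 (end): buf='LRREGN' cursor=6
After op 2 (right): buf='LRREGN' cursor=6
After op 3 (select(4,6) replace("XG")): buf='LRREXG' cursor=6
After op 4 (right): buf='LRREXG' cursor=6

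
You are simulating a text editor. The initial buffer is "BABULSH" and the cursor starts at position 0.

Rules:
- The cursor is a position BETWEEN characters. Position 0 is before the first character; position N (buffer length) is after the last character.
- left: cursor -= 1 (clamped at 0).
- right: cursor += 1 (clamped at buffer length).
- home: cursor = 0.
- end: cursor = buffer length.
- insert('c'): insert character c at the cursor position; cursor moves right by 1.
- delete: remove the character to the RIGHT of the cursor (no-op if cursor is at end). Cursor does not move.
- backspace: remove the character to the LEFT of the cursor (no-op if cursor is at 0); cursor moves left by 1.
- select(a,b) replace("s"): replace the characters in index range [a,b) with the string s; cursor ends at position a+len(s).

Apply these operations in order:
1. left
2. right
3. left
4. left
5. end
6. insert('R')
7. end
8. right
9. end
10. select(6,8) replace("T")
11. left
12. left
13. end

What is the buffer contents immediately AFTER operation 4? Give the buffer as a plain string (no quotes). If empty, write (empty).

Answer: BABULSH

Derivation:
After op 1 (left): buf='BABULSH' cursor=0
After op 2 (right): buf='BABULSH' cursor=1
After op 3 (left): buf='BABULSH' cursor=0
After op 4 (left): buf='BABULSH' cursor=0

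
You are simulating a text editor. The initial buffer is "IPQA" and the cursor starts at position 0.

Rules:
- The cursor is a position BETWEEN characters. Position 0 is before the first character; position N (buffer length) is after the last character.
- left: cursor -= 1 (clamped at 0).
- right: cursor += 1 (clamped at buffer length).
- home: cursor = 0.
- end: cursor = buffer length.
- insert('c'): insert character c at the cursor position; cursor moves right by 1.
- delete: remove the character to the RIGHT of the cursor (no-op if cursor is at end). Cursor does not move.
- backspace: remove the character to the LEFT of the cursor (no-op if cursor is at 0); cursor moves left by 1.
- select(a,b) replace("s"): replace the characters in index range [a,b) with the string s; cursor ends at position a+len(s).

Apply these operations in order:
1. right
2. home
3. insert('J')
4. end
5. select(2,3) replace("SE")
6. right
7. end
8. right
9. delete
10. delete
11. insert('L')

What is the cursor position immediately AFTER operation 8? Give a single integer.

After op 1 (right): buf='IPQA' cursor=1
After op 2 (home): buf='IPQA' cursor=0
After op 3 (insert('J')): buf='JIPQA' cursor=1
After op 4 (end): buf='JIPQA' cursor=5
After op 5 (select(2,3) replace("SE")): buf='JISEQA' cursor=4
After op 6 (right): buf='JISEQA' cursor=5
After op 7 (end): buf='JISEQA' cursor=6
After op 8 (right): buf='JISEQA' cursor=6

Answer: 6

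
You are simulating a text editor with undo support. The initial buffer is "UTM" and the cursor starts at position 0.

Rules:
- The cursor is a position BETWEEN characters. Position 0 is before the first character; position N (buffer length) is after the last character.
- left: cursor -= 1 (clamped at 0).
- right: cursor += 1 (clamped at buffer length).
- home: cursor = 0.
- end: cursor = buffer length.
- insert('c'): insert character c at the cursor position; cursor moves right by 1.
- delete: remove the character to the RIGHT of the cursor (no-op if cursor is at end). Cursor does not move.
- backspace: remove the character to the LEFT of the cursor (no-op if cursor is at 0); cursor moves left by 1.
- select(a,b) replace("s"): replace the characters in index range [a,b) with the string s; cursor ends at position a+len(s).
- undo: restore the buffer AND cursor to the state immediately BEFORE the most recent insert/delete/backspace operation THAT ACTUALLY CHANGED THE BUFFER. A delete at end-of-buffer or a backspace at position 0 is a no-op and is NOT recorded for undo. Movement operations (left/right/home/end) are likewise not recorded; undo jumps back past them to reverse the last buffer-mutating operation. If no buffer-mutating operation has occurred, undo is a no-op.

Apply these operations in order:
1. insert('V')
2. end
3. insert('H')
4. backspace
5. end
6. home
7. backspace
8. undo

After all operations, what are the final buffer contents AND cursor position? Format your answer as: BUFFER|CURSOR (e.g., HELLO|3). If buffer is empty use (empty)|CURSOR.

After op 1 (insert('V')): buf='VUTM' cursor=1
After op 2 (end): buf='VUTM' cursor=4
After op 3 (insert('H')): buf='VUTMH' cursor=5
After op 4 (backspace): buf='VUTM' cursor=4
After op 5 (end): buf='VUTM' cursor=4
After op 6 (home): buf='VUTM' cursor=0
After op 7 (backspace): buf='VUTM' cursor=0
After op 8 (undo): buf='VUTMH' cursor=5

Answer: VUTMH|5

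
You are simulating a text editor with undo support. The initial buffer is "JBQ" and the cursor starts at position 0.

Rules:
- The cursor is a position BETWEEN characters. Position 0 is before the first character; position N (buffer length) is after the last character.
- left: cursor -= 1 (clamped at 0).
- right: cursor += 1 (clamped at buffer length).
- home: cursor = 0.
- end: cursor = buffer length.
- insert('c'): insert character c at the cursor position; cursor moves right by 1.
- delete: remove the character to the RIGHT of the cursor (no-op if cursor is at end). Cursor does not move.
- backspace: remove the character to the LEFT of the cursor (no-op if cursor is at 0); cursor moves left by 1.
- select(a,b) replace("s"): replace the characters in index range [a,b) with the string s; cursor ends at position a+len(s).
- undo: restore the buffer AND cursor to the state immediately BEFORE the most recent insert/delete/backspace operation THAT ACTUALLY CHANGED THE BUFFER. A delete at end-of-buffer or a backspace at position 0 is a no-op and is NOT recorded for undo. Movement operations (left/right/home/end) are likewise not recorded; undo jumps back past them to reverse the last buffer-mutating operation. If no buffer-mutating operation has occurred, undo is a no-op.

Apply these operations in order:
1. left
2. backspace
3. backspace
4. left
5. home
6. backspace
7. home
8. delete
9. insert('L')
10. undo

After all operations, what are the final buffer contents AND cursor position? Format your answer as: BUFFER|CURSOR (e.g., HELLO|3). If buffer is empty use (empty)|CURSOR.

After op 1 (left): buf='JBQ' cursor=0
After op 2 (backspace): buf='JBQ' cursor=0
After op 3 (backspace): buf='JBQ' cursor=0
After op 4 (left): buf='JBQ' cursor=0
After op 5 (home): buf='JBQ' cursor=0
After op 6 (backspace): buf='JBQ' cursor=0
After op 7 (home): buf='JBQ' cursor=0
After op 8 (delete): buf='BQ' cursor=0
After op 9 (insert('L')): buf='LBQ' cursor=1
After op 10 (undo): buf='BQ' cursor=0

Answer: BQ|0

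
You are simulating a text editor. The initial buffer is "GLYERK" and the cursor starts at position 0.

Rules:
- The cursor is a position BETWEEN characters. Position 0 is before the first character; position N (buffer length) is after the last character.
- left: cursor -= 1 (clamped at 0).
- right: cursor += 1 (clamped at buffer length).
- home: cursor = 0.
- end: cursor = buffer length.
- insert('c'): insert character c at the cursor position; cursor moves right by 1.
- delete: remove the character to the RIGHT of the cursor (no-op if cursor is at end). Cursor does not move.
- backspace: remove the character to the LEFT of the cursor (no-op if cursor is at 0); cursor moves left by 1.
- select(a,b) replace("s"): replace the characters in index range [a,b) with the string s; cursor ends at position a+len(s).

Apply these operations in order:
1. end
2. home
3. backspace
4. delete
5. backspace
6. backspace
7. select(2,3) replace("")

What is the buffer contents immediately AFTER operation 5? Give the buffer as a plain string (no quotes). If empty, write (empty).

Answer: LYERK

Derivation:
After op 1 (end): buf='GLYERK' cursor=6
After op 2 (home): buf='GLYERK' cursor=0
After op 3 (backspace): buf='GLYERK' cursor=0
After op 4 (delete): buf='LYERK' cursor=0
After op 5 (backspace): buf='LYERK' cursor=0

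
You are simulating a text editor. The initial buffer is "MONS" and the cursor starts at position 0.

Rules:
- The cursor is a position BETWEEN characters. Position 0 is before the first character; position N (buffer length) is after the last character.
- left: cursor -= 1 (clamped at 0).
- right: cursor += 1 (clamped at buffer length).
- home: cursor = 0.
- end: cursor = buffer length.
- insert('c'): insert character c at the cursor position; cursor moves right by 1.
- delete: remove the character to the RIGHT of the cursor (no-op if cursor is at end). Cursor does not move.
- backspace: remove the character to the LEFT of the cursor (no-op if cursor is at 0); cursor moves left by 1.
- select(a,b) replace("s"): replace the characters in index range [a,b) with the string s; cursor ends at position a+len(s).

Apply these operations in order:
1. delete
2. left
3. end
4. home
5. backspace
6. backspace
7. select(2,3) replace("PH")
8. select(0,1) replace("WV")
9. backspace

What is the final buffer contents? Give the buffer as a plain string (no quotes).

Answer: WNPH

Derivation:
After op 1 (delete): buf='ONS' cursor=0
After op 2 (left): buf='ONS' cursor=0
After op 3 (end): buf='ONS' cursor=3
After op 4 (home): buf='ONS' cursor=0
After op 5 (backspace): buf='ONS' cursor=0
After op 6 (backspace): buf='ONS' cursor=0
After op 7 (select(2,3) replace("PH")): buf='ONPH' cursor=4
After op 8 (select(0,1) replace("WV")): buf='WVNPH' cursor=2
After op 9 (backspace): buf='WNPH' cursor=1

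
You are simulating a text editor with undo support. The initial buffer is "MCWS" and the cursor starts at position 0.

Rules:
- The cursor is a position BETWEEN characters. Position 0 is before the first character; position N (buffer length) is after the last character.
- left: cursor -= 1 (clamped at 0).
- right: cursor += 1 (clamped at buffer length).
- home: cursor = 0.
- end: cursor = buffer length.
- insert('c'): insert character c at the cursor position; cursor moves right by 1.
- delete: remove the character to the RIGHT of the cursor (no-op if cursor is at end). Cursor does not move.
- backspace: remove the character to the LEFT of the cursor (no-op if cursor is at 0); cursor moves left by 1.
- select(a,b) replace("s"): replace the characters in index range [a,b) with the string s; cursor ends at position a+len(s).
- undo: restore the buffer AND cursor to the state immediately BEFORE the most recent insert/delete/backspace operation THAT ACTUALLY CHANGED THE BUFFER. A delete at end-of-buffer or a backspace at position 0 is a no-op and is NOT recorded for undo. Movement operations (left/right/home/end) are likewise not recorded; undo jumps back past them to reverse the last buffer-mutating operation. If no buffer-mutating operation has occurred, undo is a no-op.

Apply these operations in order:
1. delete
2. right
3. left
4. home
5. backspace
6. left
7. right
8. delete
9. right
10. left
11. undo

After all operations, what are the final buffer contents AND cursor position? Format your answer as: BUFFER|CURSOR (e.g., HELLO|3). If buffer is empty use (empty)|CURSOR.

After op 1 (delete): buf='CWS' cursor=0
After op 2 (right): buf='CWS' cursor=1
After op 3 (left): buf='CWS' cursor=0
After op 4 (home): buf='CWS' cursor=0
After op 5 (backspace): buf='CWS' cursor=0
After op 6 (left): buf='CWS' cursor=0
After op 7 (right): buf='CWS' cursor=1
After op 8 (delete): buf='CS' cursor=1
After op 9 (right): buf='CS' cursor=2
After op 10 (left): buf='CS' cursor=1
After op 11 (undo): buf='CWS' cursor=1

Answer: CWS|1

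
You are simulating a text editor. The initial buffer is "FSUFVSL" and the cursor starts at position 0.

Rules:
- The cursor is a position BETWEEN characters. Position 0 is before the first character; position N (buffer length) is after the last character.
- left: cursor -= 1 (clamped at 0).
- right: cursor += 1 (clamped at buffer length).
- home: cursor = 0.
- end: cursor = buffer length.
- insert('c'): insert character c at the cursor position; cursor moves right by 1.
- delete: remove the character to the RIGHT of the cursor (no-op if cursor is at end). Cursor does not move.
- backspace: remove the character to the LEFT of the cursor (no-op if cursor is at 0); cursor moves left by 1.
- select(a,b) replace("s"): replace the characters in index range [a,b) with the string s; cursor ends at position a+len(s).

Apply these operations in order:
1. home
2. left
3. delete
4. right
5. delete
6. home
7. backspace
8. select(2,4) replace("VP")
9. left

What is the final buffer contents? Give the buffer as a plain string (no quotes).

Answer: SFVPL

Derivation:
After op 1 (home): buf='FSUFVSL' cursor=0
After op 2 (left): buf='FSUFVSL' cursor=0
After op 3 (delete): buf='SUFVSL' cursor=0
After op 4 (right): buf='SUFVSL' cursor=1
After op 5 (delete): buf='SFVSL' cursor=1
After op 6 (home): buf='SFVSL' cursor=0
After op 7 (backspace): buf='SFVSL' cursor=0
After op 8 (select(2,4) replace("VP")): buf='SFVPL' cursor=4
After op 9 (left): buf='SFVPL' cursor=3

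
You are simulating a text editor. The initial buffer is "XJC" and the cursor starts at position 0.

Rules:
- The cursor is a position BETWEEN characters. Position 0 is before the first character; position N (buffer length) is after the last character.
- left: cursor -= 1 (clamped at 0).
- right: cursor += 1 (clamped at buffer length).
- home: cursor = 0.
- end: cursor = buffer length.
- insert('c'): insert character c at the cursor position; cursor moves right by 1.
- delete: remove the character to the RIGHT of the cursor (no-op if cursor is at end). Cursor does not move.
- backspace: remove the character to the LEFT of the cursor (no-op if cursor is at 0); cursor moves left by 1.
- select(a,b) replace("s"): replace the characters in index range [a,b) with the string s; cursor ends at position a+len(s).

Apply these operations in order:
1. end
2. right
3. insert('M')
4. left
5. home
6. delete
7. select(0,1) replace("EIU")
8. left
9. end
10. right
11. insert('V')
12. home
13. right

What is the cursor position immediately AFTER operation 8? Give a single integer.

Answer: 2

Derivation:
After op 1 (end): buf='XJC' cursor=3
After op 2 (right): buf='XJC' cursor=3
After op 3 (insert('M')): buf='XJCM' cursor=4
After op 4 (left): buf='XJCM' cursor=3
After op 5 (home): buf='XJCM' cursor=0
After op 6 (delete): buf='JCM' cursor=0
After op 7 (select(0,1) replace("EIU")): buf='EIUCM' cursor=3
After op 8 (left): buf='EIUCM' cursor=2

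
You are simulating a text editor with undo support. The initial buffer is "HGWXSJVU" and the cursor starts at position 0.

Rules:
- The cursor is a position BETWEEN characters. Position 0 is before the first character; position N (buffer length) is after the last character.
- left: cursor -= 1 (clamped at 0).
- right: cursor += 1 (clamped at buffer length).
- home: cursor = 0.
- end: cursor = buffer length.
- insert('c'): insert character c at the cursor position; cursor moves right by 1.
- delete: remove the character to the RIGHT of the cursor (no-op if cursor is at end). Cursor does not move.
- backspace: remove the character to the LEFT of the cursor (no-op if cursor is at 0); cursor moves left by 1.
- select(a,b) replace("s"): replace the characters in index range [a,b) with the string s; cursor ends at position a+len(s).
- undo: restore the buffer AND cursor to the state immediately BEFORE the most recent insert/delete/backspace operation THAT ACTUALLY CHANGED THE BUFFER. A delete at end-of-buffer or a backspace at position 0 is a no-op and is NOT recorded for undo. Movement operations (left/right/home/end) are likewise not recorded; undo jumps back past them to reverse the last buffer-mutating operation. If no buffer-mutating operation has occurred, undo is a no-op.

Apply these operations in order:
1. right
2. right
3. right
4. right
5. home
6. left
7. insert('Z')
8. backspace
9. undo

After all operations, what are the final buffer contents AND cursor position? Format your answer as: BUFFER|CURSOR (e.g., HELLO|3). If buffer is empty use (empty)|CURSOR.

After op 1 (right): buf='HGWXSJVU' cursor=1
After op 2 (right): buf='HGWXSJVU' cursor=2
After op 3 (right): buf='HGWXSJVU' cursor=3
After op 4 (right): buf='HGWXSJVU' cursor=4
After op 5 (home): buf='HGWXSJVU' cursor=0
After op 6 (left): buf='HGWXSJVU' cursor=0
After op 7 (insert('Z')): buf='ZHGWXSJVU' cursor=1
After op 8 (backspace): buf='HGWXSJVU' cursor=0
After op 9 (undo): buf='ZHGWXSJVU' cursor=1

Answer: ZHGWXSJVU|1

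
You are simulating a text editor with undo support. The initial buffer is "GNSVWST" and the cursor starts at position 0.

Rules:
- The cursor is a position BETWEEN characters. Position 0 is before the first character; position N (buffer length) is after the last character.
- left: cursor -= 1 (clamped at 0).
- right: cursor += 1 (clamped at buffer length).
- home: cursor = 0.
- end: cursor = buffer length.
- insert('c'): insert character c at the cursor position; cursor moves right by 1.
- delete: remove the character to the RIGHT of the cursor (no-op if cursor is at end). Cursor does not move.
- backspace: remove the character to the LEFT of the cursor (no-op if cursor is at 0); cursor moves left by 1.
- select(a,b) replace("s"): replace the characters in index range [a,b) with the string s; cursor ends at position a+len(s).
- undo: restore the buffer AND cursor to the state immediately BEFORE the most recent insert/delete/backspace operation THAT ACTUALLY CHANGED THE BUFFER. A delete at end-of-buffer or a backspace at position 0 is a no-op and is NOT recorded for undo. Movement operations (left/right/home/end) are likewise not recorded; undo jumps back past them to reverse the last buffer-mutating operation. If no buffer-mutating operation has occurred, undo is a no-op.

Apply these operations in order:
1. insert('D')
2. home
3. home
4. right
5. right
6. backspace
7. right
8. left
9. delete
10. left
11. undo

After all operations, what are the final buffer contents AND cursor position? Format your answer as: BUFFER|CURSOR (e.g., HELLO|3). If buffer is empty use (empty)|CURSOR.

Answer: DNSVWST|1

Derivation:
After op 1 (insert('D')): buf='DGNSVWST' cursor=1
After op 2 (home): buf='DGNSVWST' cursor=0
After op 3 (home): buf='DGNSVWST' cursor=0
After op 4 (right): buf='DGNSVWST' cursor=1
After op 5 (right): buf='DGNSVWST' cursor=2
After op 6 (backspace): buf='DNSVWST' cursor=1
After op 7 (right): buf='DNSVWST' cursor=2
After op 8 (left): buf='DNSVWST' cursor=1
After op 9 (delete): buf='DSVWST' cursor=1
After op 10 (left): buf='DSVWST' cursor=0
After op 11 (undo): buf='DNSVWST' cursor=1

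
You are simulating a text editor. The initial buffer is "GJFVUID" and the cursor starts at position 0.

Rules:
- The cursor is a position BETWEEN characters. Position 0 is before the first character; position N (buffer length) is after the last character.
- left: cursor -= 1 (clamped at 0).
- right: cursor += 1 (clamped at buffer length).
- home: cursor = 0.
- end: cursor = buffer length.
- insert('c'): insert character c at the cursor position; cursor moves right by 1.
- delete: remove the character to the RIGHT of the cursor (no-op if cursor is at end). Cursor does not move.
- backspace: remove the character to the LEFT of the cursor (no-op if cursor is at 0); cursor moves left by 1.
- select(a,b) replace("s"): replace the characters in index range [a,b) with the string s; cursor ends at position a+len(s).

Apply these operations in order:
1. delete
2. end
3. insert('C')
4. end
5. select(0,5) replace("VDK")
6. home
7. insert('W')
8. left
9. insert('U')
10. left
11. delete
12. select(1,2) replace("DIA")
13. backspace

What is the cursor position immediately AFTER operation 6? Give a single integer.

Answer: 0

Derivation:
After op 1 (delete): buf='JFVUID' cursor=0
After op 2 (end): buf='JFVUID' cursor=6
After op 3 (insert('C')): buf='JFVUIDC' cursor=7
After op 4 (end): buf='JFVUIDC' cursor=7
After op 5 (select(0,5) replace("VDK")): buf='VDKDC' cursor=3
After op 6 (home): buf='VDKDC' cursor=0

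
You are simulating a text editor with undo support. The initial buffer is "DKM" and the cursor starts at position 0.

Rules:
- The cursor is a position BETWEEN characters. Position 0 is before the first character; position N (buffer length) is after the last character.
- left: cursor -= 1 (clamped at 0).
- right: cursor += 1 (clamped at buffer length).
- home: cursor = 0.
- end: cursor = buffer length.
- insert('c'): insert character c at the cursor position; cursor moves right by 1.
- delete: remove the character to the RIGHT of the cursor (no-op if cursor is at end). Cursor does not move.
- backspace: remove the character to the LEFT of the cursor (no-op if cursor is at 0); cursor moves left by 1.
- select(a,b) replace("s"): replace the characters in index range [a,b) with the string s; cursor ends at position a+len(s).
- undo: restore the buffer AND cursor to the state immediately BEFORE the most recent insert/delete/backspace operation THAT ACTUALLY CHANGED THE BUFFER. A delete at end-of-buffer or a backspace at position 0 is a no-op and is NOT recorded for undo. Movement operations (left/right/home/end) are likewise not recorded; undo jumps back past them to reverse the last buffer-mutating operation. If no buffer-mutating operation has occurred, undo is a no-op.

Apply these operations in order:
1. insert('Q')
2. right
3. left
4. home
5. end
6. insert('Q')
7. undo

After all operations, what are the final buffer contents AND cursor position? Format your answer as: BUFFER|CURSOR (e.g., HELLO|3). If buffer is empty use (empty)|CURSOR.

After op 1 (insert('Q')): buf='QDKM' cursor=1
After op 2 (right): buf='QDKM' cursor=2
After op 3 (left): buf='QDKM' cursor=1
After op 4 (home): buf='QDKM' cursor=0
After op 5 (end): buf='QDKM' cursor=4
After op 6 (insert('Q')): buf='QDKMQ' cursor=5
After op 7 (undo): buf='QDKM' cursor=4

Answer: QDKM|4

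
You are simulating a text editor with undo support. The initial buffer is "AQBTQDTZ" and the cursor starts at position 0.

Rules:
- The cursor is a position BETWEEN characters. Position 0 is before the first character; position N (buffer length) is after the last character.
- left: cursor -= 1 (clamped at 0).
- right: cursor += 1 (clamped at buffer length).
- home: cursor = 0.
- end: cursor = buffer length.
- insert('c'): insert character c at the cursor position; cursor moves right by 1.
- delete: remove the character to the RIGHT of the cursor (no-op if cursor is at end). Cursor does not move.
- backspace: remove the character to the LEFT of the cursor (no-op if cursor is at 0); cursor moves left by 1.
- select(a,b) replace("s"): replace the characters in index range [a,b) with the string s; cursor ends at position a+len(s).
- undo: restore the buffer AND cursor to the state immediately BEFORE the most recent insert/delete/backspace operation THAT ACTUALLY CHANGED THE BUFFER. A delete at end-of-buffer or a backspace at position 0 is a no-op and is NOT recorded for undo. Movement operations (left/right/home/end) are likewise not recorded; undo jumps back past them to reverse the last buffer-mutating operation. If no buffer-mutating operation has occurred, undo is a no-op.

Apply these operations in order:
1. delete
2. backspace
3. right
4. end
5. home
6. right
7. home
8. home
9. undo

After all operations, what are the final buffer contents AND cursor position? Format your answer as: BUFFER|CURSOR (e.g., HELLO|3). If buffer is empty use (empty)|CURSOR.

Answer: AQBTQDTZ|0

Derivation:
After op 1 (delete): buf='QBTQDTZ' cursor=0
After op 2 (backspace): buf='QBTQDTZ' cursor=0
After op 3 (right): buf='QBTQDTZ' cursor=1
After op 4 (end): buf='QBTQDTZ' cursor=7
After op 5 (home): buf='QBTQDTZ' cursor=0
After op 6 (right): buf='QBTQDTZ' cursor=1
After op 7 (home): buf='QBTQDTZ' cursor=0
After op 8 (home): buf='QBTQDTZ' cursor=0
After op 9 (undo): buf='AQBTQDTZ' cursor=0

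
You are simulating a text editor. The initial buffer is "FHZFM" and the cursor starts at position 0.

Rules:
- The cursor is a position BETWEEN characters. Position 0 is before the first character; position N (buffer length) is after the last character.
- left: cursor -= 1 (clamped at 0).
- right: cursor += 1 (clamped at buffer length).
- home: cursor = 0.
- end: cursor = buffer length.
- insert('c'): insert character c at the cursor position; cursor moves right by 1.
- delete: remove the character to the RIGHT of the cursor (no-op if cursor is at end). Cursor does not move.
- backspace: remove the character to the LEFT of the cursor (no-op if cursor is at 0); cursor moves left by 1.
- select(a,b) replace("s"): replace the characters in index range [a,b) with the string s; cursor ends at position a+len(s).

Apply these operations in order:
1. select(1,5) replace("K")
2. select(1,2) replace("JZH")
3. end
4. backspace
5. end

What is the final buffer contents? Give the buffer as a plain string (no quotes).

Answer: FJZ

Derivation:
After op 1 (select(1,5) replace("K")): buf='FK' cursor=2
After op 2 (select(1,2) replace("JZH")): buf='FJZH' cursor=4
After op 3 (end): buf='FJZH' cursor=4
After op 4 (backspace): buf='FJZ' cursor=3
After op 5 (end): buf='FJZ' cursor=3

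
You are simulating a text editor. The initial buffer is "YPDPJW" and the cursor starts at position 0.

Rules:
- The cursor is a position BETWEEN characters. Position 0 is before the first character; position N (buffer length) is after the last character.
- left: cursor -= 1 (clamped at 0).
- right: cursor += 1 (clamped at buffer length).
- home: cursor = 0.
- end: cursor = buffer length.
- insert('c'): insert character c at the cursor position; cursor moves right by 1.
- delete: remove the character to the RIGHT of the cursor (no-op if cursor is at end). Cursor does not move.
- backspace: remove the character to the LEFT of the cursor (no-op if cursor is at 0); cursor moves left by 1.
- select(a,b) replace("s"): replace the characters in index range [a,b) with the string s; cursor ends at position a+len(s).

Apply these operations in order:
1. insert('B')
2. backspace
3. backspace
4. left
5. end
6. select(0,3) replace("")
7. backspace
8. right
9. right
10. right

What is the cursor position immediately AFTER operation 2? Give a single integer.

Answer: 0

Derivation:
After op 1 (insert('B')): buf='BYPDPJW' cursor=1
After op 2 (backspace): buf='YPDPJW' cursor=0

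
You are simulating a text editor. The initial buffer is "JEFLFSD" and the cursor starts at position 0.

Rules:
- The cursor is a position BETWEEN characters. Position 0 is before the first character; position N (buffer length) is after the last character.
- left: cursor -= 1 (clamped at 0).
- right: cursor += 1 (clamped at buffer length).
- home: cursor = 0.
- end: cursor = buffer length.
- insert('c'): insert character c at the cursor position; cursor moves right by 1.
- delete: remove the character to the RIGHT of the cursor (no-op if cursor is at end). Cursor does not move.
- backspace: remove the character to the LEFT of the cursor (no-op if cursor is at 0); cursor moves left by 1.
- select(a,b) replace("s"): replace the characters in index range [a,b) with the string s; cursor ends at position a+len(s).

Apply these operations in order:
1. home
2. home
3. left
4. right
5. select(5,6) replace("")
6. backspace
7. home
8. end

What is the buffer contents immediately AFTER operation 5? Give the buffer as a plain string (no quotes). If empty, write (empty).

Answer: JEFLFD

Derivation:
After op 1 (home): buf='JEFLFSD' cursor=0
After op 2 (home): buf='JEFLFSD' cursor=0
After op 3 (left): buf='JEFLFSD' cursor=0
After op 4 (right): buf='JEFLFSD' cursor=1
After op 5 (select(5,6) replace("")): buf='JEFLFD' cursor=5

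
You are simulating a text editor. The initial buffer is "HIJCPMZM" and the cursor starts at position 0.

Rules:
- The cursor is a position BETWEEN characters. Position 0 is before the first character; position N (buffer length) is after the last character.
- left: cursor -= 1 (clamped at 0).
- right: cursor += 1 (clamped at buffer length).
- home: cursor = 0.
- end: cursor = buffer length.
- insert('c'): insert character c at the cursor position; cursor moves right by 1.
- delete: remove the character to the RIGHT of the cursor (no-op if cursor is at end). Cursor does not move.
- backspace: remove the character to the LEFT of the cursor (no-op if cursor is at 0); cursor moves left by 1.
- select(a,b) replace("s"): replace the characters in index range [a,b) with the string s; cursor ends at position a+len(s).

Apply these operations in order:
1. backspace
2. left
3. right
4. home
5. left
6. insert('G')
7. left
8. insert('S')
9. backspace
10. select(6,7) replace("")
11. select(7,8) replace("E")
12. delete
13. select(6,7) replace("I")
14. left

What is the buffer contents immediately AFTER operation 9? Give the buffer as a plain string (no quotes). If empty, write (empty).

Answer: GHIJCPMZM

Derivation:
After op 1 (backspace): buf='HIJCPMZM' cursor=0
After op 2 (left): buf='HIJCPMZM' cursor=0
After op 3 (right): buf='HIJCPMZM' cursor=1
After op 4 (home): buf='HIJCPMZM' cursor=0
After op 5 (left): buf='HIJCPMZM' cursor=0
After op 6 (insert('G')): buf='GHIJCPMZM' cursor=1
After op 7 (left): buf='GHIJCPMZM' cursor=0
After op 8 (insert('S')): buf='SGHIJCPMZM' cursor=1
After op 9 (backspace): buf='GHIJCPMZM' cursor=0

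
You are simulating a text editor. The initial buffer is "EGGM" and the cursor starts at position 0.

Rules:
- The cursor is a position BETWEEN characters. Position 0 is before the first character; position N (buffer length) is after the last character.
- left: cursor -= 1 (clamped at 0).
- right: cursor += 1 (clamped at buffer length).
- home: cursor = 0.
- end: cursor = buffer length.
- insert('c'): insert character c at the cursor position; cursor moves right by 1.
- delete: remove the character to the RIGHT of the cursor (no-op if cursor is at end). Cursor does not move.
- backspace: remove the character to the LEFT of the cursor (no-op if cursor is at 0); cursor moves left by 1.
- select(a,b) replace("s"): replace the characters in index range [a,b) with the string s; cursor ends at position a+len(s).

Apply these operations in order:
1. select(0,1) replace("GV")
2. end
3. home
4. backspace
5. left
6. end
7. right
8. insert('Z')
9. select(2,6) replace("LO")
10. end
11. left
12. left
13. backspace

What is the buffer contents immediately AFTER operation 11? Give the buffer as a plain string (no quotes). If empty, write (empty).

After op 1 (select(0,1) replace("GV")): buf='GVGGM' cursor=2
After op 2 (end): buf='GVGGM' cursor=5
After op 3 (home): buf='GVGGM' cursor=0
After op 4 (backspace): buf='GVGGM' cursor=0
After op 5 (left): buf='GVGGM' cursor=0
After op 6 (end): buf='GVGGM' cursor=5
After op 7 (right): buf='GVGGM' cursor=5
After op 8 (insert('Z')): buf='GVGGMZ' cursor=6
After op 9 (select(2,6) replace("LO")): buf='GVLO' cursor=4
After op 10 (end): buf='GVLO' cursor=4
After op 11 (left): buf='GVLO' cursor=3

Answer: GVLO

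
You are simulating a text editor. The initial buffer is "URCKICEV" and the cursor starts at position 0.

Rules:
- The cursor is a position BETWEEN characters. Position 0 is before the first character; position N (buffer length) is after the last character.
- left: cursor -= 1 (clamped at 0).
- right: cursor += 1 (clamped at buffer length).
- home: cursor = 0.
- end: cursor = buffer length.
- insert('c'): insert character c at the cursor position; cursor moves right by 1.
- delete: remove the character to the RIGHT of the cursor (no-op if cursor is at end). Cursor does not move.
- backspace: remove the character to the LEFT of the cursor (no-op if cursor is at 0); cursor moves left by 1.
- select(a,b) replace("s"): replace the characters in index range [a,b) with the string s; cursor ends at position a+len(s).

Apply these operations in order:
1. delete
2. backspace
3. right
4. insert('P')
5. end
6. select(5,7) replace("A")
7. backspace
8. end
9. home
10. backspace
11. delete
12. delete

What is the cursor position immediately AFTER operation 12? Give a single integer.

Answer: 0

Derivation:
After op 1 (delete): buf='RCKICEV' cursor=0
After op 2 (backspace): buf='RCKICEV' cursor=0
After op 3 (right): buf='RCKICEV' cursor=1
After op 4 (insert('P')): buf='RPCKICEV' cursor=2
After op 5 (end): buf='RPCKICEV' cursor=8
After op 6 (select(5,7) replace("A")): buf='RPCKIAV' cursor=6
After op 7 (backspace): buf='RPCKIV' cursor=5
After op 8 (end): buf='RPCKIV' cursor=6
After op 9 (home): buf='RPCKIV' cursor=0
After op 10 (backspace): buf='RPCKIV' cursor=0
After op 11 (delete): buf='PCKIV' cursor=0
After op 12 (delete): buf='CKIV' cursor=0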